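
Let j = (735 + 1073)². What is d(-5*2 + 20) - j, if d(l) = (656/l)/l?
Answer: -81721436/25 ≈ -3.2689e+6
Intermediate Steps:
d(l) = 656/l²
j = 3268864 (j = 1808² = 3268864)
d(-5*2 + 20) - j = 656/(-5*2 + 20)² - 1*3268864 = 656/(-10 + 20)² - 3268864 = 656/10² - 3268864 = 656*(1/100) - 3268864 = 164/25 - 3268864 = -81721436/25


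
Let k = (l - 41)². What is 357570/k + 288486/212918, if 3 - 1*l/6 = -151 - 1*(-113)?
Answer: 8825671341/894787895 ≈ 9.8634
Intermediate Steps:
l = 246 (l = 18 - 6*(-151 - 1*(-113)) = 18 - 6*(-151 + 113) = 18 - 6*(-38) = 18 + 228 = 246)
k = 42025 (k = (246 - 41)² = 205² = 42025)
357570/k + 288486/212918 = 357570/42025 + 288486/212918 = 357570*(1/42025) + 288486*(1/212918) = 71514/8405 + 144243/106459 = 8825671341/894787895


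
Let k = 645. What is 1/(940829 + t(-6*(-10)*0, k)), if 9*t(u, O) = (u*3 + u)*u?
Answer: 1/940829 ≈ 1.0629e-6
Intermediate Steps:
t(u, O) = 4*u²/9 (t(u, O) = ((u*3 + u)*u)/9 = ((3*u + u)*u)/9 = ((4*u)*u)/9 = (4*u²)/9 = 4*u²/9)
1/(940829 + t(-6*(-10)*0, k)) = 1/(940829 + 4*(-6*(-10)*0)²/9) = 1/(940829 + 4*(60*0)²/9) = 1/(940829 + (4/9)*0²) = 1/(940829 + (4/9)*0) = 1/(940829 + 0) = 1/940829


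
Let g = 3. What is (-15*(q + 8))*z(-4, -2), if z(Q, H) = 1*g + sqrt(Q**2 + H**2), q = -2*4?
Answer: 0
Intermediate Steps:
q = -8
z(Q, H) = 3 + sqrt(H**2 + Q**2) (z(Q, H) = 1*3 + sqrt(Q**2 + H**2) = 3 + sqrt(H**2 + Q**2))
(-15*(q + 8))*z(-4, -2) = (-15*(-8 + 8))*(3 + sqrt((-2)**2 + (-4)**2)) = (-15*0)*(3 + sqrt(4 + 16)) = 0*(3 + sqrt(20)) = 0*(3 + 2*sqrt(5)) = 0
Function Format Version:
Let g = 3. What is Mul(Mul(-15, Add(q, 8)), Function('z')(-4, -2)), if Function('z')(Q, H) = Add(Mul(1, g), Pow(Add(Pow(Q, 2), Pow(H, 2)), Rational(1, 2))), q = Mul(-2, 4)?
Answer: 0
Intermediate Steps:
q = -8
Function('z')(Q, H) = Add(3, Pow(Add(Pow(H, 2), Pow(Q, 2)), Rational(1, 2))) (Function('z')(Q, H) = Add(Mul(1, 3), Pow(Add(Pow(Q, 2), Pow(H, 2)), Rational(1, 2))) = Add(3, Pow(Add(Pow(H, 2), Pow(Q, 2)), Rational(1, 2))))
Mul(Mul(-15, Add(q, 8)), Function('z')(-4, -2)) = Mul(Mul(-15, Add(-8, 8)), Add(3, Pow(Add(Pow(-2, 2), Pow(-4, 2)), Rational(1, 2)))) = Mul(Mul(-15, 0), Add(3, Pow(Add(4, 16), Rational(1, 2)))) = Mul(0, Add(3, Pow(20, Rational(1, 2)))) = Mul(0, Add(3, Mul(2, Pow(5, Rational(1, 2))))) = 0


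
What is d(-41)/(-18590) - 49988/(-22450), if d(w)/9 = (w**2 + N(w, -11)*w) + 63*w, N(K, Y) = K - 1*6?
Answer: 72217567/41734550 ≈ 1.7304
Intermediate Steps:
N(K, Y) = -6 + K (N(K, Y) = K - 6 = -6 + K)
d(w) = 9*w**2 + 567*w + 9*w*(-6 + w) (d(w) = 9*((w**2 + (-6 + w)*w) + 63*w) = 9*((w**2 + w*(-6 + w)) + 63*w) = 9*(w**2 + 63*w + w*(-6 + w)) = 9*w**2 + 567*w + 9*w*(-6 + w))
d(-41)/(-18590) - 49988/(-22450) = (9*(-41)*(57 + 2*(-41)))/(-18590) - 49988/(-22450) = (9*(-41)*(57 - 82))*(-1/18590) - 49988*(-1/22450) = (9*(-41)*(-25))*(-1/18590) + 24994/11225 = 9225*(-1/18590) + 24994/11225 = -1845/3718 + 24994/11225 = 72217567/41734550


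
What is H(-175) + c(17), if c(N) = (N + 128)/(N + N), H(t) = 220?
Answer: 7625/34 ≈ 224.26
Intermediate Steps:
c(N) = (128 + N)/(2*N) (c(N) = (128 + N)/((2*N)) = (128 + N)*(1/(2*N)) = (128 + N)/(2*N))
H(-175) + c(17) = 220 + (½)*(128 + 17)/17 = 220 + (½)*(1/17)*145 = 220 + 145/34 = 7625/34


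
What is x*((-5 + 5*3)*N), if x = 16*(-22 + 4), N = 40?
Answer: -115200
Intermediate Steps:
x = -288 (x = 16*(-18) = -288)
x*((-5 + 5*3)*N) = -288*(-5 + 5*3)*40 = -288*(-5 + 15)*40 = -2880*40 = -288*400 = -115200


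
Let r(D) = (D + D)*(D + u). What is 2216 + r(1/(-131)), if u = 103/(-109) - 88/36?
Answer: 37307102368/16834941 ≈ 2216.1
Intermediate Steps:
u = -3325/981 (u = 103*(-1/109) - 88*1/36 = -103/109 - 22/9 = -3325/981 ≈ -3.3894)
r(D) = 2*D*(-3325/981 + D) (r(D) = (D + D)*(D - 3325/981) = (2*D)*(-3325/981 + D) = 2*D*(-3325/981 + D))
2216 + r(1/(-131)) = 2216 + (2/981)*(-3325 + 981/(-131))/(-131) = 2216 + (2/981)*(-1/131)*(-3325 + 981*(-1/131)) = 2216 + (2/981)*(-1/131)*(-3325 - 981/131) = 2216 + (2/981)*(-1/131)*(-436556/131) = 2216 + 873112/16834941 = 37307102368/16834941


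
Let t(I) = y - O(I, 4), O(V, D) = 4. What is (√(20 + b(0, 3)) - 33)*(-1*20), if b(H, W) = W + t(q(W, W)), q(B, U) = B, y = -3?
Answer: 580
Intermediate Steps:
t(I) = -7 (t(I) = -3 - 1*4 = -3 - 4 = -7)
b(H, W) = -7 + W (b(H, W) = W - 7 = -7 + W)
(√(20 + b(0, 3)) - 33)*(-1*20) = (√(20 + (-7 + 3)) - 33)*(-1*20) = (√(20 - 4) - 33)*(-20) = (√16 - 33)*(-20) = (4 - 33)*(-20) = -29*(-20) = 580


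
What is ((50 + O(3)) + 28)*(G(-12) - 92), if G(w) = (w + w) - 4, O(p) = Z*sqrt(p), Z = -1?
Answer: -9360 + 120*sqrt(3) ≈ -9152.2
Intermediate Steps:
O(p) = -sqrt(p)
G(w) = -4 + 2*w (G(w) = 2*w - 4 = -4 + 2*w)
((50 + O(3)) + 28)*(G(-12) - 92) = ((50 - sqrt(3)) + 28)*((-4 + 2*(-12)) - 92) = (78 - sqrt(3))*((-4 - 24) - 92) = (78 - sqrt(3))*(-28 - 92) = (78 - sqrt(3))*(-120) = -9360 + 120*sqrt(3)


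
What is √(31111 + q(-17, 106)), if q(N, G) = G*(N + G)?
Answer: 3*√4505 ≈ 201.36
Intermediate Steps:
q(N, G) = G*(G + N)
√(31111 + q(-17, 106)) = √(31111 + 106*(106 - 17)) = √(31111 + 106*89) = √(31111 + 9434) = √40545 = 3*√4505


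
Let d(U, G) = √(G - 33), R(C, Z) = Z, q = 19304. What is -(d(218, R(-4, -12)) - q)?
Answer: 19304 - 3*I*√5 ≈ 19304.0 - 6.7082*I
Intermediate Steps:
d(U, G) = √(-33 + G)
-(d(218, R(-4, -12)) - q) = -(√(-33 - 12) - 1*19304) = -(√(-45) - 19304) = -(3*I*√5 - 19304) = -(-19304 + 3*I*√5) = 19304 - 3*I*√5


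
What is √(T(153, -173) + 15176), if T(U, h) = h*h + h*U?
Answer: 2*√4659 ≈ 136.51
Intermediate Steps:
T(U, h) = h² + U*h
√(T(153, -173) + 15176) = √(-173*(153 - 173) + 15176) = √(-173*(-20) + 15176) = √(3460 + 15176) = √18636 = 2*√4659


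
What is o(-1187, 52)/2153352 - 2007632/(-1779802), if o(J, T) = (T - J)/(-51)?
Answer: 36746308721831/32576591668584 ≈ 1.1280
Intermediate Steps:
o(J, T) = -T/51 + J/51 (o(J, T) = (T - J)*(-1/51) = -T/51 + J/51)
o(-1187, 52)/2153352 - 2007632/(-1779802) = (-1/51*52 + (1/51)*(-1187))/2153352 - 2007632/(-1779802) = (-52/51 - 1187/51)*(1/2153352) - 2007632*(-1/1779802) = -413/17*1/2153352 + 1003816/889901 = -413/36606984 + 1003816/889901 = 36746308721831/32576591668584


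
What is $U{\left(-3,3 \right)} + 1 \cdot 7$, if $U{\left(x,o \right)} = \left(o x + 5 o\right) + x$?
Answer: $10$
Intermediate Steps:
$U{\left(x,o \right)} = x + 5 o + o x$ ($U{\left(x,o \right)} = \left(5 o + o x\right) + x = x + 5 o + o x$)
$U{\left(-3,3 \right)} + 1 \cdot 7 = \left(-3 + 5 \cdot 3 + 3 \left(-3\right)\right) + 1 \cdot 7 = \left(-3 + 15 - 9\right) + 7 = 3 + 7 = 10$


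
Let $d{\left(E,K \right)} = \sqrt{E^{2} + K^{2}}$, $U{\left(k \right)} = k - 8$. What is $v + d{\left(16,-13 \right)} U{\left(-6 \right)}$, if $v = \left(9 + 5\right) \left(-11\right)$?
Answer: $-154 - 70 \sqrt{17} \approx -442.62$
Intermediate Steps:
$v = -154$ ($v = 14 \left(-11\right) = -154$)
$U{\left(k \right)} = -8 + k$
$v + d{\left(16,-13 \right)} U{\left(-6 \right)} = -154 + \sqrt{16^{2} + \left(-13\right)^{2}} \left(-8 - 6\right) = -154 + \sqrt{256 + 169} \left(-14\right) = -154 + \sqrt{425} \left(-14\right) = -154 + 5 \sqrt{17} \left(-14\right) = -154 - 70 \sqrt{17}$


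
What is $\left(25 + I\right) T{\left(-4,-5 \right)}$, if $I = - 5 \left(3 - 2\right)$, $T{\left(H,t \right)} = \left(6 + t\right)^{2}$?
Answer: $20$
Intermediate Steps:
$I = -5$ ($I = \left(-5\right) 1 = -5$)
$\left(25 + I\right) T{\left(-4,-5 \right)} = \left(25 - 5\right) \left(6 - 5\right)^{2} = 20 \cdot 1^{2} = 20 \cdot 1 = 20$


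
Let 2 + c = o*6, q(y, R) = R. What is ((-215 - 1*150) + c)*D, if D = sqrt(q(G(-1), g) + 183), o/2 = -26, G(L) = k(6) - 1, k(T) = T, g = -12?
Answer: -2037*sqrt(19) ≈ -8879.1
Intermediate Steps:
G(L) = 5 (G(L) = 6 - 1 = 5)
o = -52 (o = 2*(-26) = -52)
D = 3*sqrt(19) (D = sqrt(-12 + 183) = sqrt(171) = 3*sqrt(19) ≈ 13.077)
c = -314 (c = -2 - 52*6 = -2 - 312 = -314)
((-215 - 1*150) + c)*D = ((-215 - 1*150) - 314)*(3*sqrt(19)) = ((-215 - 150) - 314)*(3*sqrt(19)) = (-365 - 314)*(3*sqrt(19)) = -2037*sqrt(19)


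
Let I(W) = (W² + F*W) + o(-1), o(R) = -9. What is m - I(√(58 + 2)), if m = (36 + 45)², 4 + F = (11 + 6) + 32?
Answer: 6510 - 90*√15 ≈ 6161.4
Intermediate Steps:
F = 45 (F = -4 + ((11 + 6) + 32) = -4 + (17 + 32) = -4 + 49 = 45)
I(W) = -9 + W² + 45*W (I(W) = (W² + 45*W) - 9 = -9 + W² + 45*W)
m = 6561 (m = 81² = 6561)
m - I(√(58 + 2)) = 6561 - (-9 + (√(58 + 2))² + 45*√(58 + 2)) = 6561 - (-9 + (√60)² + 45*√60) = 6561 - (-9 + (2*√15)² + 45*(2*√15)) = 6561 - (-9 + 60 + 90*√15) = 6561 - (51 + 90*√15) = 6561 + (-51 - 90*√15) = 6510 - 90*√15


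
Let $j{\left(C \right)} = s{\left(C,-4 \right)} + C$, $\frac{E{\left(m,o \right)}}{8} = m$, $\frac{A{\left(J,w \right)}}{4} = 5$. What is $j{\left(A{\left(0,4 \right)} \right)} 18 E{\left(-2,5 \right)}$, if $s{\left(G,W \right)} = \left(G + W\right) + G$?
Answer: $-16128$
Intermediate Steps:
$A{\left(J,w \right)} = 20$ ($A{\left(J,w \right)} = 4 \cdot 5 = 20$)
$s{\left(G,W \right)} = W + 2 G$
$E{\left(m,o \right)} = 8 m$
$j{\left(C \right)} = -4 + 3 C$ ($j{\left(C \right)} = \left(-4 + 2 C\right) + C = -4 + 3 C$)
$j{\left(A{\left(0,4 \right)} \right)} 18 E{\left(-2,5 \right)} = \left(-4 + 3 \cdot 20\right) 18 \cdot 8 \left(-2\right) = \left(-4 + 60\right) 18 \left(-16\right) = 56 \cdot 18 \left(-16\right) = 1008 \left(-16\right) = -16128$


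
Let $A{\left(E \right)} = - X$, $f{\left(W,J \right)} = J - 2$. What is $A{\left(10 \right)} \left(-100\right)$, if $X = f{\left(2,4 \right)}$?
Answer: $200$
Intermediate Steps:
$f{\left(W,J \right)} = -2 + J$
$X = 2$ ($X = -2 + 4 = 2$)
$A{\left(E \right)} = -2$ ($A{\left(E \right)} = \left(-1\right) 2 = -2$)
$A{\left(10 \right)} \left(-100\right) = \left(-2\right) \left(-100\right) = 200$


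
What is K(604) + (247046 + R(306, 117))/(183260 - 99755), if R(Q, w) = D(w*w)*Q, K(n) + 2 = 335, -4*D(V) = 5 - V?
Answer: 29101037/83505 ≈ 348.49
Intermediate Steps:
D(V) = -5/4 + V/4 (D(V) = -(5 - V)/4 = -5/4 + V/4)
K(n) = 333 (K(n) = -2 + 335 = 333)
R(Q, w) = Q*(-5/4 + w**2/4) (R(Q, w) = (-5/4 + (w*w)/4)*Q = (-5/4 + w**2/4)*Q = Q*(-5/4 + w**2/4))
K(604) + (247046 + R(306, 117))/(183260 - 99755) = 333 + (247046 + (1/4)*306*(-5 + 117**2))/(183260 - 99755) = 333 + (247046 + (1/4)*306*(-5 + 13689))/83505 = 333 + (247046 + (1/4)*306*13684)*(1/83505) = 333 + (247046 + 1046826)*(1/83505) = 333 + 1293872*(1/83505) = 333 + 1293872/83505 = 29101037/83505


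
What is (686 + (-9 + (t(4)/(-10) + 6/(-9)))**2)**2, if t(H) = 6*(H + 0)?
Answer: 35010526321/50625 ≈ 6.9157e+5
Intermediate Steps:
t(H) = 6*H
(686 + (-9 + (t(4)/(-10) + 6/(-9)))**2)**2 = (686 + (-9 + ((6*4)/(-10) + 6/(-9)))**2)**2 = (686 + (-9 + (24*(-1/10) + 6*(-1/9)))**2)**2 = (686 + (-9 + (-12/5 - 2/3))**2)**2 = (686 + (-9 - 46/15)**2)**2 = (686 + (-181/15)**2)**2 = (686 + 32761/225)**2 = (187111/225)**2 = 35010526321/50625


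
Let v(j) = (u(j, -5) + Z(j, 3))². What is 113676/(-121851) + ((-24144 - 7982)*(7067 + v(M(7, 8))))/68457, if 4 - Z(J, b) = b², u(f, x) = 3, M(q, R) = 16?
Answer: -3076423783442/926839323 ≈ -3319.3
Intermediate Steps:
Z(J, b) = 4 - b²
v(j) = 4 (v(j) = (3 + (4 - 1*3²))² = (3 + (4 - 1*9))² = (3 + (4 - 9))² = (3 - 5)² = (-2)² = 4)
113676/(-121851) + ((-24144 - 7982)*(7067 + v(M(7, 8))))/68457 = 113676/(-121851) + ((-24144 - 7982)*(7067 + 4))/68457 = 113676*(-1/121851) - 32126*7071*(1/68457) = -37892/40617 - 227162946*1/68457 = -37892/40617 - 75720982/22819 = -3076423783442/926839323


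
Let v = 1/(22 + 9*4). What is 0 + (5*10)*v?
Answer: 25/29 ≈ 0.86207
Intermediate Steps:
v = 1/58 (v = 1/(22 + 36) = 1/58 ≈ 0.017241)
0 + (5*10)*v = 0 + (5*10)*(1/58) = 0 + 50*(1/58) = 0 + 25/29 = 25/29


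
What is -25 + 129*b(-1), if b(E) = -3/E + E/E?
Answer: 491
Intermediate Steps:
b(E) = 1 - 3/E (b(E) = -3/E + 1 = 1 - 3/E)
-25 + 129*b(-1) = -25 + 129*((-3 - 1)/(-1)) = -25 + 129*(-1*(-4)) = -25 + 129*4 = -25 + 516 = 491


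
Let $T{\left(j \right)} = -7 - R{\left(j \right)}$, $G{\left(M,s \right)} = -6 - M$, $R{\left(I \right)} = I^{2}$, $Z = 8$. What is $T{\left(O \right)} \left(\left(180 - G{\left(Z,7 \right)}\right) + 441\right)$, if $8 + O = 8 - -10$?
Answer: $-67945$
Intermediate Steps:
$O = 10$ ($O = -8 + \left(8 - -10\right) = -8 + \left(8 + 10\right) = -8 + 18 = 10$)
$T{\left(j \right)} = -7 - j^{2}$
$T{\left(O \right)} \left(\left(180 - G{\left(Z,7 \right)}\right) + 441\right) = \left(-7 - 10^{2}\right) \left(\left(180 - \left(-6 - 8\right)\right) + 441\right) = \left(-7 - 100\right) \left(\left(180 - \left(-6 - 8\right)\right) + 441\right) = \left(-7 - 100\right) \left(\left(180 - -14\right) + 441\right) = - 107 \left(\left(180 + 14\right) + 441\right) = - 107 \left(194 + 441\right) = \left(-107\right) 635 = -67945$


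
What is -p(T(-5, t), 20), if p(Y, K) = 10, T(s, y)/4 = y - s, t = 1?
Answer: -10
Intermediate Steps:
T(s, y) = -4*s + 4*y (T(s, y) = 4*(y - s) = -4*s + 4*y)
-p(T(-5, t), 20) = -1*10 = -10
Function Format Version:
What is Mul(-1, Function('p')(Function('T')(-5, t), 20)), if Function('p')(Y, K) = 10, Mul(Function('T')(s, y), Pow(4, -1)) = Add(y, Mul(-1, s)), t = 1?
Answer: -10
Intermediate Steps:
Function('T')(s, y) = Add(Mul(-4, s), Mul(4, y)) (Function('T')(s, y) = Mul(4, Add(y, Mul(-1, s))) = Add(Mul(-4, s), Mul(4, y)))
Mul(-1, Function('p')(Function('T')(-5, t), 20)) = Mul(-1, 10) = -10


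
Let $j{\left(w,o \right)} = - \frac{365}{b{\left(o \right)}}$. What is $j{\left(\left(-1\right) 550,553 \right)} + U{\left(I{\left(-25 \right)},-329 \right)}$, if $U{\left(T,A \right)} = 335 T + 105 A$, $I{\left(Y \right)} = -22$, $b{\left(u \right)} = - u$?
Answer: $- \frac{23178630}{553} \approx -41914.0$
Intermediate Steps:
$j{\left(w,o \right)} = \frac{365}{o}$ ($j{\left(w,o \right)} = - \frac{365}{\left(-1\right) o} = - 365 \left(- \frac{1}{o}\right) = \frac{365}{o}$)
$U{\left(T,A \right)} = 105 A + 335 T$
$j{\left(\left(-1\right) 550,553 \right)} + U{\left(I{\left(-25 \right)},-329 \right)} = \frac{365}{553} + \left(105 \left(-329\right) + 335 \left(-22\right)\right) = 365 \cdot \frac{1}{553} - 41915 = \frac{365}{553} - 41915 = - \frac{23178630}{553}$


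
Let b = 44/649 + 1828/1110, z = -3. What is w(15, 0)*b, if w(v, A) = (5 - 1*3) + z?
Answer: -56146/32745 ≈ -1.7146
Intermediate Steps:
b = 56146/32745 (b = 44*(1/649) + 1828*(1/1110) = 4/59 + 914/555 = 56146/32745 ≈ 1.7146)
w(v, A) = -1 (w(v, A) = (5 - 1*3) - 3 = (5 - 3) - 3 = 2 - 3 = -1)
w(15, 0)*b = -1*56146/32745 = -56146/32745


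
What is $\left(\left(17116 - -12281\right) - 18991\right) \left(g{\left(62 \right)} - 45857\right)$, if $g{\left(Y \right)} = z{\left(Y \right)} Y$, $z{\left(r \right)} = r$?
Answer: $-437187278$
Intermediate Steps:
$g{\left(Y \right)} = Y^{2}$ ($g{\left(Y \right)} = Y Y = Y^{2}$)
$\left(\left(17116 - -12281\right) - 18991\right) \left(g{\left(62 \right)} - 45857\right) = \left(\left(17116 - -12281\right) - 18991\right) \left(62^{2} - 45857\right) = \left(\left(17116 + 12281\right) - 18991\right) \left(3844 - 45857\right) = \left(29397 - 18991\right) \left(-42013\right) = 10406 \left(-42013\right) = -437187278$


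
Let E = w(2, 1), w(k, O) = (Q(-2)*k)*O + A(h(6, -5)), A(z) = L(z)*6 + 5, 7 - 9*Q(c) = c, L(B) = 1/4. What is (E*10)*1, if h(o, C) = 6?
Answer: 85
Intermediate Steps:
L(B) = 1/4 (L(B) = 1*(1/4) = 1/4)
Q(c) = 7/9 - c/9
A(z) = 13/2 (A(z) = (1/4)*6 + 5 = 3/2 + 5 = 13/2)
w(k, O) = 13/2 + O*k (w(k, O) = ((7/9 - 1/9*(-2))*k)*O + 13/2 = ((7/9 + 2/9)*k)*O + 13/2 = (1*k)*O + 13/2 = k*O + 13/2 = O*k + 13/2 = 13/2 + O*k)
E = 17/2 (E = 13/2 + 1*2 = 13/2 + 2 = 17/2 ≈ 8.5000)
(E*10)*1 = ((17/2)*10)*1 = 85*1 = 85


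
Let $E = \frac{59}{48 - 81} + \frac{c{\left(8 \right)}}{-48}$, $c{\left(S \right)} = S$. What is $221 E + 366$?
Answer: $- \frac{1451}{22} \approx -65.955$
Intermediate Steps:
$E = - \frac{43}{22}$ ($E = \frac{59}{48 - 81} + \frac{8}{-48} = \frac{59}{48 - 81} + 8 \left(- \frac{1}{48}\right) = \frac{59}{-33} - \frac{1}{6} = 59 \left(- \frac{1}{33}\right) - \frac{1}{6} = - \frac{59}{33} - \frac{1}{6} = - \frac{43}{22} \approx -1.9545$)
$221 E + 366 = 221 \left(- \frac{43}{22}\right) + 366 = - \frac{9503}{22} + 366 = - \frac{1451}{22}$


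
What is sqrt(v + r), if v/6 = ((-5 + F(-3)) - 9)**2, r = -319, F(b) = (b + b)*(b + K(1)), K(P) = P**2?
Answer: I*sqrt(295) ≈ 17.176*I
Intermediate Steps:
F(b) = 2*b*(1 + b) (F(b) = (b + b)*(b + 1**2) = (2*b)*(b + 1) = (2*b)*(1 + b) = 2*b*(1 + b))
v = 24 (v = 6*((-5 + 2*(-3)*(1 - 3)) - 9)**2 = 6*((-5 + 2*(-3)*(-2)) - 9)**2 = 6*((-5 + 12) - 9)**2 = 6*(7 - 9)**2 = 6*(-2)**2 = 6*4 = 24)
sqrt(v + r) = sqrt(24 - 319) = sqrt(-295) = I*sqrt(295)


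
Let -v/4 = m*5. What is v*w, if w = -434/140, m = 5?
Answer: 310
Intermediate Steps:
w = -31/10 (w = -434*1/140 = -31/10 ≈ -3.1000)
v = -100 (v = -20*5 = -4*25 = -100)
v*w = -100*(-31/10) = 310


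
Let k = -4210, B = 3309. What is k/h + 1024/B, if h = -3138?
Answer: 2857367/1730607 ≈ 1.6511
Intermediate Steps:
k/h + 1024/B = -4210/(-3138) + 1024/3309 = -4210*(-1/3138) + 1024*(1/3309) = 2105/1569 + 1024/3309 = 2857367/1730607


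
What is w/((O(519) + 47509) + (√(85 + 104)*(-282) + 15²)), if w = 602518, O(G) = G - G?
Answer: 7190148553/565876180 + 127432557*√21/565876180 ≈ 13.738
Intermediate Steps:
O(G) = 0
w/((O(519) + 47509) + (√(85 + 104)*(-282) + 15²)) = 602518/((0 + 47509) + (√(85 + 104)*(-282) + 15²)) = 602518/(47509 + (√189*(-282) + 225)) = 602518/(47509 + ((3*√21)*(-282) + 225)) = 602518/(47509 + (-846*√21 + 225)) = 602518/(47509 + (225 - 846*√21)) = 602518/(47734 - 846*√21)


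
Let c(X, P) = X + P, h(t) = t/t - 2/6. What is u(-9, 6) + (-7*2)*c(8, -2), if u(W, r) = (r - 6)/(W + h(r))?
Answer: -84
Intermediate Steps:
h(t) = 2/3 (h(t) = 1 - 2*1/6 = 1 - 1/3 = 2/3)
c(X, P) = P + X
u(W, r) = (-6 + r)/(2/3 + W) (u(W, r) = (r - 6)/(W + 2/3) = (-6 + r)/(2/3 + W))
u(-9, 6) + (-7*2)*c(8, -2) = 3*(-6 + 6)/(2 + 3*(-9)) + (-7*2)*(-2 + 8) = 3*0/(2 - 27) - 14*6 = 3*0/(-25) - 84 = 3*(-1/25)*0 - 84 = 0 - 84 = -84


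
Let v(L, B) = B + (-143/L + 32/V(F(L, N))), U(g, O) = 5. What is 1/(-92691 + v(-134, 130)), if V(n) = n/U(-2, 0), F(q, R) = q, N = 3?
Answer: -134/12403191 ≈ -1.0804e-5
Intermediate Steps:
V(n) = n/5
v(L, B) = B + 17/L (v(L, B) = B + (-143/L + 32/((L/5))) = B + (-143/L + 32*(5/L)) = B + (-143/L + 160/L) = B + 17/L)
1/(-92691 + v(-134, 130)) = 1/(-92691 + (130 + 17/(-134))) = 1/(-92691 + (130 + 17*(-1/134))) = 1/(-92691 + (130 - 17/134)) = 1/(-92691 + 17403/134) = 1/(-12403191/134) = -134/12403191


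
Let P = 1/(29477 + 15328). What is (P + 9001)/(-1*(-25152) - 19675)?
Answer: 403289806/245396985 ≈ 1.6434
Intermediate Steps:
P = 1/44805 ≈ 2.2319e-5
(P + 9001)/(-1*(-25152) - 19675) = (1/44805 + 9001)/(-1*(-25152) - 19675) = 403289806/(44805*(25152 - 19675)) = (403289806/44805)/5477 = (403289806/44805)*(1/5477) = 403289806/245396985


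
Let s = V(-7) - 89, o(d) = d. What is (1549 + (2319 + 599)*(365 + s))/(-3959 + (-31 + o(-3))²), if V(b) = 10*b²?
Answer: -2236737/2803 ≈ -797.98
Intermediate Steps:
s = 401 (s = 10*(-7)² - 89 = 10*49 - 89 = 490 - 89 = 401)
(1549 + (2319 + 599)*(365 + s))/(-3959 + (-31 + o(-3))²) = (1549 + (2319 + 599)*(365 + 401))/(-3959 + (-31 - 3)²) = (1549 + 2918*766)/(-3959 + (-34)²) = (1549 + 2235188)/(-3959 + 1156) = 2236737/(-2803) = 2236737*(-1/2803) = -2236737/2803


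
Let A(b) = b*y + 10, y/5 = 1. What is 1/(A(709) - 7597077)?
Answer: -1/7593522 ≈ -1.3169e-7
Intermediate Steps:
y = 5 (y = 5*1 = 5)
A(b) = 10 + 5*b (A(b) = b*5 + 10 = 5*b + 10 = 10 + 5*b)
1/(A(709) - 7597077) = 1/((10 + 5*709) - 7597077) = 1/((10 + 3545) - 7597077) = 1/(3555 - 7597077) = 1/(-7593522) = -1/7593522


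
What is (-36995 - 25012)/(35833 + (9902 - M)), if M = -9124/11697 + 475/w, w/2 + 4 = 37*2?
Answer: -2901183516/2139726931 ≈ -1.3559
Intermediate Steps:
w = 140 (w = -8 + 2*(37*2) = -8 + 2*74 = -8 + 148 = 140)
M = 122249/46788 (M = -9124/11697 + 475/140 = -9124*1/11697 + 475*(1/140) = -9124/11697 + 95/28 = 122249/46788 ≈ 2.6128)
(-36995 - 25012)/(35833 + (9902 - M)) = (-36995 - 25012)/(35833 + (9902 - 1*122249/46788)) = -62007/(35833 + (9902 - 122249/46788)) = -62007/(35833 + 463172527/46788) = -62007/2139726931/46788 = -62007*46788/2139726931 = -2901183516/2139726931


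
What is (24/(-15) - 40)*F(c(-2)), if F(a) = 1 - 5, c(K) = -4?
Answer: 832/5 ≈ 166.40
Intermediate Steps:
F(a) = -4
(24/(-15) - 40)*F(c(-2)) = (24/(-15) - 40)*(-4) = (24*(-1/15) - 40)*(-4) = (-8/5 - 40)*(-4) = -208/5*(-4) = 832/5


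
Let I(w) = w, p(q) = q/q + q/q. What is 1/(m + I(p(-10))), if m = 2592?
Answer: 1/2594 ≈ 0.00038551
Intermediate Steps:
p(q) = 2 (p(q) = 1 + 1 = 2)
1/(m + I(p(-10))) = 1/(2592 + 2) = 1/2594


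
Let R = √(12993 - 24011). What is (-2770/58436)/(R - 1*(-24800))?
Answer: -8587000/4492640160981 + 1385*I*√11018/17970560643924 ≈ -1.9113e-6 + 8.0898e-9*I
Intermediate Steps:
R = I*√11018 (R = √(-11018) = I*√11018 ≈ 104.97*I)
(-2770/58436)/(R - 1*(-24800)) = (-2770/58436)/(I*√11018 - 1*(-24800)) = (-2770*1/58436)/(I*√11018 + 24800) = -1385/(29218*(24800 + I*√11018))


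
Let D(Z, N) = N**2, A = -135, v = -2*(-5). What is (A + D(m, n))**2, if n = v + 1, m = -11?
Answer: 196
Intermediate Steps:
v = 10
n = 11 (n = 10 + 1 = 11)
(A + D(m, n))**2 = (-135 + 11**2)**2 = (-135 + 121)**2 = (-14)**2 = 196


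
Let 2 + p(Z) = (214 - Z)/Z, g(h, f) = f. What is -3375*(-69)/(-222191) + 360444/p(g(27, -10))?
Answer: -200232737385/13553651 ≈ -14773.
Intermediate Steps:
p(Z) = -2 + (214 - Z)/Z
-3375*(-69)/(-222191) + 360444/p(g(27, -10)) = -3375*(-69)/(-222191) + 360444/(-3 + 214/(-10)) = 232875*(-1/222191) + 360444/(-3 + 214*(-1/10)) = -232875/222191 + 360444/(-3 - 107/5) = -232875/222191 + 360444/(-122/5) = -232875/222191 + 360444*(-5/122) = -232875/222191 - 901110/61 = -200232737385/13553651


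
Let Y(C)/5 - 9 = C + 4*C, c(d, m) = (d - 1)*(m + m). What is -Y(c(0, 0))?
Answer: -45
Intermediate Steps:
c(d, m) = 2*m*(-1 + d) (c(d, m) = (-1 + d)*(2*m) = 2*m*(-1 + d))
Y(C) = 45 + 25*C (Y(C) = 45 + 5*(C + 4*C) = 45 + 5*(5*C) = 45 + 25*C)
-Y(c(0, 0)) = -(45 + 25*(2*0*(-1 + 0))) = -(45 + 25*(2*0*(-1))) = -(45 + 25*0) = -(45 + 0) = -1*45 = -45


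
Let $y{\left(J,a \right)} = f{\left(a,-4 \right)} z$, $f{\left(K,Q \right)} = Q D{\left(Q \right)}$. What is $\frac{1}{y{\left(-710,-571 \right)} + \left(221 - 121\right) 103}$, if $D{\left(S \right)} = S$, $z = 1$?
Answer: $\frac{1}{10316} \approx 9.6937 \cdot 10^{-5}$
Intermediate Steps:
$f{\left(K,Q \right)} = Q^{2}$ ($f{\left(K,Q \right)} = Q Q = Q^{2}$)
$y{\left(J,a \right)} = 16$ ($y{\left(J,a \right)} = \left(-4\right)^{2} \cdot 1 = 16 \cdot 1 = 16$)
$\frac{1}{y{\left(-710,-571 \right)} + \left(221 - 121\right) 103} = \frac{1}{16 + \left(221 - 121\right) 103} = \frac{1}{16 + 100 \cdot 103} = \frac{1}{16 + 10300} = \frac{1}{10316}$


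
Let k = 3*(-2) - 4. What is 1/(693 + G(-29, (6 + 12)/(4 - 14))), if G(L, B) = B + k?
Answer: 5/3406 ≈ 0.0014680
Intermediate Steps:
k = -10 (k = -6 - 4 = -10)
G(L, B) = -10 + B (G(L, B) = B - 10 = -10 + B)
1/(693 + G(-29, (6 + 12)/(4 - 14))) = 1/(693 + (-10 + (6 + 12)/(4 - 14))) = 1/(693 + (-10 + 18/(-10))) = 1/(693 + (-10 + 18*(-⅒))) = 1/(693 + (-10 - 9/5)) = 1/(693 - 59/5) = 1/(3406/5) = 5/3406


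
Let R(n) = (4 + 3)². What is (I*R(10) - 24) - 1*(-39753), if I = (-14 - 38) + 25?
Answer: 38406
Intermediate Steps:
R(n) = 49 (R(n) = 7² = 49)
I = -27 (I = -52 + 25 = -27)
(I*R(10) - 24) - 1*(-39753) = (-27*49 - 24) - 1*(-39753) = (-1323 - 24) + 39753 = -1347 + 39753 = 38406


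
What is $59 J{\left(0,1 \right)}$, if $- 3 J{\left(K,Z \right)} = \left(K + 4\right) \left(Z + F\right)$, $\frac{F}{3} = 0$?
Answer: $- \frac{236}{3} \approx -78.667$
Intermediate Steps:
$F = 0$ ($F = 3 \cdot 0 = 0$)
$J{\left(K,Z \right)} = - \frac{Z \left(4 + K\right)}{3}$ ($J{\left(K,Z \right)} = - \frac{\left(K + 4\right) \left(Z + 0\right)}{3} = - \frac{\left(4 + K\right) Z}{3} = - \frac{Z \left(4 + K\right)}{3}$)
$59 J{\left(0,1 \right)} = 59 \cdot \frac{1}{3} \cdot 1 \left(-4 - 0\right) = 59 \cdot \frac{1}{3} \cdot 1 \left(-4 + 0\right) = 59 \cdot \frac{1}{3} \cdot 1 \left(-4\right) = 59 \left(- \frac{4}{3}\right) = - \frac{236}{3}$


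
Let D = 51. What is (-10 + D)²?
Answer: 1681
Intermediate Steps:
(-10 + D)² = (-10 + 51)² = 41² = 1681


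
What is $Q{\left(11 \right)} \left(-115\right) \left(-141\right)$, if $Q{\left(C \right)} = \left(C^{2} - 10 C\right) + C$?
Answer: $356730$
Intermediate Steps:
$Q{\left(C \right)} = C^{2} - 9 C$
$Q{\left(11 \right)} \left(-115\right) \left(-141\right) = 11 \left(-9 + 11\right) \left(-115\right) \left(-141\right) = 11 \cdot 2 \left(-115\right) \left(-141\right) = 22 \left(-115\right) \left(-141\right) = \left(-2530\right) \left(-141\right) = 356730$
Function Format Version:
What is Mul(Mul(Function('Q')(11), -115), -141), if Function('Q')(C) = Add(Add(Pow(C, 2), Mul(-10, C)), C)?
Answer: 356730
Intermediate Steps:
Function('Q')(C) = Add(Pow(C, 2), Mul(-9, C))
Mul(Mul(Function('Q')(11), -115), -141) = Mul(Mul(Mul(11, Add(-9, 11)), -115), -141) = Mul(Mul(Mul(11, 2), -115), -141) = Mul(Mul(22, -115), -141) = Mul(-2530, -141) = 356730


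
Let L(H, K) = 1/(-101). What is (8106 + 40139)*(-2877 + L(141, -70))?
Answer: -14018935610/101 ≈ -1.3880e+8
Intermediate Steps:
L(H, K) = -1/101
(8106 + 40139)*(-2877 + L(141, -70)) = (8106 + 40139)*(-2877 - 1/101) = 48245*(-290578/101) = -14018935610/101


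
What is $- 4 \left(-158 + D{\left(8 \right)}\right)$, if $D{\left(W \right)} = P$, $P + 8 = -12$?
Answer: $712$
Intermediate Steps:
$P = -20$ ($P = -8 - 12 = -20$)
$D{\left(W \right)} = -20$
$- 4 \left(-158 + D{\left(8 \right)}\right) = - 4 \left(-158 - 20\right) = \left(-4\right) \left(-178\right) = 712$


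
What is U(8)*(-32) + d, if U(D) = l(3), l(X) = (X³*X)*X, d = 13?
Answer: -7763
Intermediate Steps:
l(X) = X⁵ (l(X) = X⁴*X = X⁵)
U(D) = 243 (U(D) = 3⁵ = 243)
U(8)*(-32) + d = 243*(-32) + 13 = -7776 + 13 = -7763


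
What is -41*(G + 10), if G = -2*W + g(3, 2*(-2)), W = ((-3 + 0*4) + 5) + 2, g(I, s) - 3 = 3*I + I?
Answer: -697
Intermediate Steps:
g(I, s) = 3 + 4*I (g(I, s) = 3 + (3*I + I) = 3 + 4*I)
W = 4 (W = ((-3 + 0) + 5) + 2 = (-3 + 5) + 2 = 2 + 2 = 4)
G = 7 (G = -2*4 + (3 + 4*3) = -8 + (3 + 12) = -8 + 15 = 7)
-41*(G + 10) = -41*(7 + 10) = -41*17 = -697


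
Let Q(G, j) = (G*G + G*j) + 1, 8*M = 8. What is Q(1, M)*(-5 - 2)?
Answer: -21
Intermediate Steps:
M = 1 (M = (1/8)*8 = 1)
Q(G, j) = 1 + G**2 + G*j (Q(G, j) = (G**2 + G*j) + 1 = 1 + G**2 + G*j)
Q(1, M)*(-5 - 2) = (1 + 1**2 + 1*1)*(-5 - 2) = (1 + 1 + 1)*(-7) = 3*(-7) = -21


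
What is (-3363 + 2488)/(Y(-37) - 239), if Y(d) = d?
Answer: 875/276 ≈ 3.1703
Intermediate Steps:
(-3363 + 2488)/(Y(-37) - 239) = (-3363 + 2488)/(-37 - 239) = -875/(-276) = -875*(-1/276) = 875/276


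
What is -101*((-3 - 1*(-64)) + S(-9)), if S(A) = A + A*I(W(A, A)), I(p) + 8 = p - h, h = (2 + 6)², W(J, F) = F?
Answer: -78881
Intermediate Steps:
h = 64 (h = 8² = 64)
I(p) = -72 + p (I(p) = -8 + (p - 1*64) = -8 + (p - 64) = -8 + (-64 + p) = -72 + p)
S(A) = A + A*(-72 + A)
-101*((-3 - 1*(-64)) + S(-9)) = -101*((-3 - 1*(-64)) - 9*(-71 - 9)) = -101*((-3 + 64) - 9*(-80)) = -101*(61 + 720) = -101*781 = -78881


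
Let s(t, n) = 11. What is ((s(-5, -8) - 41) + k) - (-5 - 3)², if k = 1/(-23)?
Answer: -2163/23 ≈ -94.043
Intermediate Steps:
k = -1/23 ≈ -0.043478
((s(-5, -8) - 41) + k) - (-5 - 3)² = ((11 - 41) - 1/23) - (-5 - 3)² = (-30 - 1/23) - 1*(-8)² = -691/23 - 1*64 = -691/23 - 64 = -2163/23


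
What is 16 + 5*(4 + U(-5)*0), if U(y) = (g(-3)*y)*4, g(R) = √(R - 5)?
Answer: 36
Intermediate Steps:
g(R) = √(-5 + R)
U(y) = 8*I*y*√2 (U(y) = (√(-5 - 3)*y)*4 = (√(-8)*y)*4 = ((2*I*√2)*y)*4 = (2*I*y*√2)*4 = 8*I*y*√2)
16 + 5*(4 + U(-5)*0) = 16 + 5*(4 + (8*I*(-5)*√2)*0) = 16 + 5*(4 - 40*I*√2*0) = 16 + 5*(4 + 0) = 16 + 5*4 = 16 + 20 = 36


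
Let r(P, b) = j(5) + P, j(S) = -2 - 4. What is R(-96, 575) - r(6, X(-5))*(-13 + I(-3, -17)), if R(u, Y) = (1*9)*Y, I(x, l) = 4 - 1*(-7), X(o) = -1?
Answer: 5175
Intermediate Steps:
j(S) = -6
I(x, l) = 11 (I(x, l) = 4 + 7 = 11)
R(u, Y) = 9*Y
r(P, b) = -6 + P
R(-96, 575) - r(6, X(-5))*(-13 + I(-3, -17)) = 9*575 - (-6 + 6)*(-13 + 11) = 5175 - 0*(-2) = 5175 - 1*0 = 5175 + 0 = 5175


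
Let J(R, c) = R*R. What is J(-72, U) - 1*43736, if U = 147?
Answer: -38552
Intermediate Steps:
J(R, c) = R**2
J(-72, U) - 1*43736 = (-72)**2 - 1*43736 = 5184 - 43736 = -38552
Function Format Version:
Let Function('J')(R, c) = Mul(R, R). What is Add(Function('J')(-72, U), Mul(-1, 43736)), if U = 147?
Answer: -38552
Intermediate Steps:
Function('J')(R, c) = Pow(R, 2)
Add(Function('J')(-72, U), Mul(-1, 43736)) = Add(Pow(-72, 2), Mul(-1, 43736)) = Add(5184, -43736) = -38552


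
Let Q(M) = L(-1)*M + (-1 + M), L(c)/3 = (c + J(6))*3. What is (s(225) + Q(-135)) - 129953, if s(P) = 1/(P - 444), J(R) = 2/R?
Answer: -28312102/219 ≈ -1.2928e+5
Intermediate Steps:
L(c) = 3 + 9*c (L(c) = 3*((c + 2/6)*3) = 3*((c + 2*(1/6))*3) = 3*((c + 1/3)*3) = 3*((1/3 + c)*3) = 3*(1 + 3*c) = 3 + 9*c)
s(P) = 1/(-444 + P)
Q(M) = -1 - 5*M (Q(M) = (3 + 9*(-1))*M + (-1 + M) = (3 - 9)*M + (-1 + M) = -6*M + (-1 + M) = -1 - 5*M)
(s(225) + Q(-135)) - 129953 = (1/(-444 + 225) + (-1 - 5*(-135))) - 129953 = (1/(-219) + (-1 + 675)) - 129953 = (-1/219 + 674) - 129953 = 147605/219 - 129953 = -28312102/219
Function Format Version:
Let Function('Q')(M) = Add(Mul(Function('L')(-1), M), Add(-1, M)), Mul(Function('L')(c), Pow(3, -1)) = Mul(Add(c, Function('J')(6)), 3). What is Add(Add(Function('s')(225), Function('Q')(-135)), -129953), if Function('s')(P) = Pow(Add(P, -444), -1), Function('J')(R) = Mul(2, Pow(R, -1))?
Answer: Rational(-28312102, 219) ≈ -1.2928e+5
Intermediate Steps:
Function('L')(c) = Add(3, Mul(9, c)) (Function('L')(c) = Mul(3, Mul(Add(c, Mul(2, Pow(6, -1))), 3)) = Mul(3, Mul(Add(c, Mul(2, Rational(1, 6))), 3)) = Mul(3, Mul(Add(c, Rational(1, 3)), 3)) = Mul(3, Mul(Add(Rational(1, 3), c), 3)) = Mul(3, Add(1, Mul(3, c))) = Add(3, Mul(9, c)))
Function('s')(P) = Pow(Add(-444, P), -1)
Function('Q')(M) = Add(-1, Mul(-5, M)) (Function('Q')(M) = Add(Mul(Add(3, Mul(9, -1)), M), Add(-1, M)) = Add(Mul(Add(3, -9), M), Add(-1, M)) = Add(Mul(-6, M), Add(-1, M)) = Add(-1, Mul(-5, M)))
Add(Add(Function('s')(225), Function('Q')(-135)), -129953) = Add(Add(Pow(Add(-444, 225), -1), Add(-1, Mul(-5, -135))), -129953) = Add(Add(Pow(-219, -1), Add(-1, 675)), -129953) = Add(Add(Rational(-1, 219), 674), -129953) = Add(Rational(147605, 219), -129953) = Rational(-28312102, 219)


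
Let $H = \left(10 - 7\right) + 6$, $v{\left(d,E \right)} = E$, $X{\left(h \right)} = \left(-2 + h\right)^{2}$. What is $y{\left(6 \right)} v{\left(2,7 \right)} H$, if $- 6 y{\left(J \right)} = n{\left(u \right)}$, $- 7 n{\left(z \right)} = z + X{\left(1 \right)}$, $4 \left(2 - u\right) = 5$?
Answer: $\frac{21}{8} \approx 2.625$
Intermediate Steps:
$u = \frac{3}{4}$ ($u = 2 - \frac{5}{4} = \frac{3}{4} \approx 0.75$)
$H = 9$ ($H = 3 + 6 = 9$)
$n{\left(z \right)} = - \frac{1}{7} - \frac{z}{7}$ ($n{\left(z \right)} = - \frac{z + \left(-2 + 1\right)^{2}}{7} = - \frac{z + \left(-1\right)^{2}}{7} = - \frac{z + 1}{7} = - \frac{1 + z}{7} = - \frac{1}{7} - \frac{z}{7}$)
$y{\left(J \right)} = \frac{1}{24}$ ($y{\left(J \right)} = - \frac{- \frac{1}{7} - \frac{3}{28}}{6} = \left(- \frac{1}{6}\right) \left(- \frac{1}{4}\right) = \frac{1}{24}$)
$y{\left(6 \right)} v{\left(2,7 \right)} H = \frac{1}{24} \cdot 7 \cdot 9 = \frac{7}{24} \cdot 9 = \frac{21}{8}$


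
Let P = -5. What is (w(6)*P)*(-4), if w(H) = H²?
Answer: 720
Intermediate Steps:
(w(6)*P)*(-4) = (6²*(-5))*(-4) = (36*(-5))*(-4) = -180*(-4) = 720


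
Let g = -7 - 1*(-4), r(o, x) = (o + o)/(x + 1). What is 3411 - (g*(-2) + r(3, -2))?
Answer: 3411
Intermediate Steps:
r(o, x) = 2*o/(1 + x) (r(o, x) = (2*o)/(1 + x) = 2*o/(1 + x))
g = -3 (g = -7 + 4 = -3)
3411 - (g*(-2) + r(3, -2)) = 3411 - (-3*(-2) + 2*3/(1 - 2)) = 3411 - (6 + 2*3/(-1)) = 3411 - (6 + 2*3*(-1)) = 3411 - (6 - 6) = 3411 - 1*0 = 3411 + 0 = 3411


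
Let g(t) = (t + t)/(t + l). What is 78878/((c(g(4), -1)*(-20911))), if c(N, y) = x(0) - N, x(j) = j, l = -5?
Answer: -39439/83644 ≈ -0.47151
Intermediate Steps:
g(t) = 2*t/(-5 + t) (g(t) = (t + t)/(t - 5) = (2*t)/(-5 + t) = 2*t/(-5 + t))
c(N, y) = -N (c(N, y) = 0 - N = -N)
78878/((c(g(4), -1)*(-20911))) = 78878/((-2*4/(-5 + 4)*(-20911))) = 78878/((-2*4/(-1)*(-20911))) = 78878/((-2*4*(-1)*(-20911))) = 78878/((-1*(-8)*(-20911))) = 78878/((8*(-20911))) = 78878/(-167288) = 78878*(-1/167288) = -39439/83644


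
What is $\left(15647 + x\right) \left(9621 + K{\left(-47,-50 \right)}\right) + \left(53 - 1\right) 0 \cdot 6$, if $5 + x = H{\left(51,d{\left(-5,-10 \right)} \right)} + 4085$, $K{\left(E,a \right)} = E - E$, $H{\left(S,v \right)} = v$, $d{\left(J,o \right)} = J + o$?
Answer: $189649152$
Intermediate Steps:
$K{\left(E,a \right)} = 0$
$x = 4065$ ($x = -5 + \left(\left(-5 - 10\right) + 4085\right) = -5 + \left(-15 + 4085\right) = -5 + 4070 = 4065$)
$\left(15647 + x\right) \left(9621 + K{\left(-47,-50 \right)}\right) + \left(53 - 1\right) 0 \cdot 6 = \left(15647 + 4065\right) \left(9621 + 0\right) + \left(53 - 1\right) 0 \cdot 6 = 19712 \cdot 9621 + 52 \cdot 0 = 189649152 + 0 = 189649152$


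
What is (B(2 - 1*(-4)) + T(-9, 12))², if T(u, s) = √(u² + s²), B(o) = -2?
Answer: 169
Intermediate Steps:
T(u, s) = √(s² + u²)
(B(2 - 1*(-4)) + T(-9, 12))² = (-2 + √(12² + (-9)²))² = (-2 + √(144 + 81))² = (-2 + √225)² = (-2 + 15)² = 13² = 169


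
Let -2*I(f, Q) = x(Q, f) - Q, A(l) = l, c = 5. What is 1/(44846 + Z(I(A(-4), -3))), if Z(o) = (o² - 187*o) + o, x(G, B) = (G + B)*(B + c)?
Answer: 1/44478 ≈ 2.2483e-5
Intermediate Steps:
x(G, B) = (5 + B)*(B + G) (x(G, B) = (G + B)*(B + 5) = (B + G)*(5 + B) = (5 + B)*(B + G))
I(f, Q) = -2*Q - 5*f/2 - f²/2 - Q*f/2 (I(f, Q) = -((f² + 5*f + 5*Q + f*Q) - Q)/2 = -((f² + 5*f + 5*Q + Q*f) - Q)/2 = -((f² + 5*Q + 5*f + Q*f) - Q)/2 = -(f² + 4*Q + 5*f + Q*f)/2 = -2*Q - 5*f/2 - f²/2 - Q*f/2)
Z(o) = o² - 186*o
1/(44846 + Z(I(A(-4), -3))) = 1/(44846 + (-2*(-3) - 5/2*(-4) - ½*(-4)² - ½*(-3)*(-4))*(-186 + (-2*(-3) - 5/2*(-4) - ½*(-4)² - ½*(-3)*(-4)))) = 1/(44846 + (6 + 10 - ½*16 - 6)*(-186 + (6 + 10 - ½*16 - 6))) = 1/(44846 + (6 + 10 - 8 - 6)*(-186 + (6 + 10 - 8 - 6))) = 1/(44846 + 2*(-186 + 2)) = 1/(44846 + 2*(-184)) = 1/(44846 - 368) = 1/44478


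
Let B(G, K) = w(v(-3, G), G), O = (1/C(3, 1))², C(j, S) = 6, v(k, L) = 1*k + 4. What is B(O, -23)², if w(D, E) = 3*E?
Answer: 1/144 ≈ 0.0069444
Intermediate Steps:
v(k, L) = 4 + k (v(k, L) = k + 4 = 4 + k)
O = 1/36 (O = (1/6)² = (⅙)² = 1/36 ≈ 0.027778)
B(G, K) = 3*G
B(O, -23)² = (3*(1/36))² = (1/12)² = 1/144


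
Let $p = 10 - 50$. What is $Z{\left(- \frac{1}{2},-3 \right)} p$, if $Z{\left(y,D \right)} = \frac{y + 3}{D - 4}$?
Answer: $\frac{100}{7} \approx 14.286$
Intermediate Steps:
$Z{\left(y,D \right)} = \frac{3 + y}{-4 + D}$
$p = -40$
$Z{\left(- \frac{1}{2},-3 \right)} p = \frac{3 - \frac{1}{2}}{-4 - 3} \left(-40\right) = \frac{3 - \frac{1}{2}}{-7} \left(-40\right) = - \frac{3 - \frac{1}{2}}{7} \left(-40\right) = \left(- \frac{1}{7}\right) \frac{5}{2} \left(-40\right) = \left(- \frac{5}{14}\right) \left(-40\right) = \frac{100}{7}$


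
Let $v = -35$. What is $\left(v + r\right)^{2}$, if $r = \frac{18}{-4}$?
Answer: $\frac{6241}{4} \approx 1560.3$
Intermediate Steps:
$r = - \frac{9}{2}$ ($r = 18 \left(- \frac{1}{4}\right) = - \frac{9}{2} \approx -4.5$)
$\left(v + r\right)^{2} = \left(-35 - \frac{9}{2}\right)^{2} = \left(- \frac{79}{2}\right)^{2} = \frac{6241}{4}$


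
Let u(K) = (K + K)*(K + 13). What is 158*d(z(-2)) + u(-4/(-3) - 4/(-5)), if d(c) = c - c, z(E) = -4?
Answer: 14528/225 ≈ 64.569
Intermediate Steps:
u(K) = 2*K*(13 + K) (u(K) = (2*K)*(13 + K) = 2*K*(13 + K))
d(c) = 0
158*d(z(-2)) + u(-4/(-3) - 4/(-5)) = 158*0 + 2*(-4/(-3) - 4/(-5))*(13 + (-4/(-3) - 4/(-5))) = 0 + 2*(-4*(-⅓) - 4*(-⅕))*(13 + (-4*(-⅓) - 4*(-⅕))) = 0 + 2*(4/3 + ⅘)*(13 + (4/3 + ⅘)) = 0 + 2*(32/15)*(13 + 32/15) = 0 + 2*(32/15)*(227/15) = 0 + 14528/225 = 14528/225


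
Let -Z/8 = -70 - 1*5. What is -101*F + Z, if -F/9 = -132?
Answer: -119388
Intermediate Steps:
Z = 600 (Z = -8*(-70 - 1*5) = -8*(-70 - 5) = -8*(-75) = 600)
F = 1188 (F = -9*(-132) = 1188)
-101*F + Z = -101*1188 + 600 = -119988 + 600 = -119388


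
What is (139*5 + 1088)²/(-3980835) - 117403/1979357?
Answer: -6759914037278/7879493623095 ≈ -0.85791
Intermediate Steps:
(139*5 + 1088)²/(-3980835) - 117403/1979357 = (695 + 1088)²*(-1/3980835) - 117403*1/1979357 = 1783²*(-1/3980835) - 117403/1979357 = 3179089*(-1/3980835) - 117403/1979357 = -3179089/3980835 - 117403/1979357 = -6759914037278/7879493623095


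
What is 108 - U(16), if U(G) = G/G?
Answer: 107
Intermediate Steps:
U(G) = 1
108 - U(16) = 108 - 1*1 = 108 - 1 = 107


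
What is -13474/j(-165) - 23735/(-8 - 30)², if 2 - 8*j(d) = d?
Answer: -159615393/241148 ≈ -661.90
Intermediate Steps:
j(d) = ¼ - d/8
-13474/j(-165) - 23735/(-8 - 30)² = -13474/(¼ - ⅛*(-165)) - 23735/(-8 - 30)² = -13474/(¼ + 165/8) - 23735/((-38)²) = -13474/167/8 - 23735/1444 = -13474*8/167 - 23735*1/1444 = -107792/167 - 23735/1444 = -159615393/241148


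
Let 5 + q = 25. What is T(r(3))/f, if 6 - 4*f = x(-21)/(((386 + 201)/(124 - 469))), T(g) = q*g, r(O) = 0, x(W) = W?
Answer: 0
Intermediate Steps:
q = 20 (q = -5 + 25 = 20)
T(g) = 20*g
f = -3723/2348 (f = 3/2 - (-21)/(4*((386 + 201)/(124 - 469))) = 3/2 - (-21)/(4*(587/(-345))) = 3/2 - (-21)/(4*(587*(-1/345))) = 3/2 - (-21)/(4*(-587/345)) = 3/2 - (-21)*(-345)/(4*587) = 3/2 - ¼*7245/587 = 3/2 - 7245/2348 = -3723/2348 ≈ -1.5856)
T(r(3))/f = (20*0)/(-3723/2348) = 0*(-2348/3723) = 0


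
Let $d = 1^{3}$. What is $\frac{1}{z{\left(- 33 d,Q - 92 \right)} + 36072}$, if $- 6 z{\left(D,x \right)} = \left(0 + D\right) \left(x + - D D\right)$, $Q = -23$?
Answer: $\frac{1}{29450} \approx 3.3956 \cdot 10^{-5}$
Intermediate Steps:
$d = 1$
$z{\left(D,x \right)} = - \frac{D \left(x - D^{2}\right)}{6}$ ($z{\left(D,x \right)} = - \frac{\left(0 + D\right) \left(x + - D D\right)}{6} = - \frac{D \left(x - D^{2}\right)}{6}$)
$\frac{1}{z{\left(- 33 d,Q - 92 \right)} + 36072} = \frac{1}{\frac{\left(-33\right) 1 \left(\left(\left(-33\right) 1\right)^{2} - \left(-23 - 92\right)\right)}{6} + 36072} = \frac{1}{\frac{1}{6} \left(-33\right) \left(\left(-33\right)^{2} - -115\right) + 36072} = \frac{1}{\frac{1}{6} \left(-33\right) \left(1089 + 115\right) + 36072} = \frac{1}{\frac{1}{6} \left(-33\right) 1204 + 36072} = \frac{1}{-6622 + 36072} = \frac{1}{29450}$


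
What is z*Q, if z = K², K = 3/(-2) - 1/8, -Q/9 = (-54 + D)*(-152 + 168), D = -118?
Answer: 65403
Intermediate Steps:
Q = 24768 (Q = -9*(-54 - 118)*(-152 + 168) = -(-1548)*16 = -9*(-2752) = 24768)
K = -13/8 (K = 3*(-½) - 1*⅛ = -3/2 - ⅛ = -13/8 ≈ -1.6250)
z = 169/64 (z = (-13/8)² = 169/64 ≈ 2.6406)
z*Q = (169/64)*24768 = 65403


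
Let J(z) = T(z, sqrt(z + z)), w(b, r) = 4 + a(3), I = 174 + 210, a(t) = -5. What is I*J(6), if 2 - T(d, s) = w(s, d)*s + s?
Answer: 768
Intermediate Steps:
I = 384
w(b, r) = -1 (w(b, r) = 4 - 5 = -1)
T(d, s) = 2 (T(d, s) = 2 - (-s + s) = 2 - 1*0 = 2 + 0 = 2)
J(z) = 2
I*J(6) = 384*2 = 768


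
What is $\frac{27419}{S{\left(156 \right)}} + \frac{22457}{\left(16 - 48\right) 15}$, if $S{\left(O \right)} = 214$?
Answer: $\frac{4177661}{51360} \approx 81.341$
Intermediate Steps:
$\frac{27419}{S{\left(156 \right)}} + \frac{22457}{\left(16 - 48\right) 15} = \frac{27419}{214} + \frac{22457}{\left(16 - 48\right) 15} = 27419 \cdot \frac{1}{214} + \frac{22457}{\left(-32\right) 15} = \frac{27419}{214} + \frac{22457}{-480} = \frac{27419}{214} + 22457 \left(- \frac{1}{480}\right) = \frac{27419}{214} - \frac{22457}{480} = \frac{4177661}{51360}$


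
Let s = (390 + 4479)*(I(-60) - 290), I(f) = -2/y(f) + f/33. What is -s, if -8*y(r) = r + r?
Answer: 78183156/55 ≈ 1.4215e+6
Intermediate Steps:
y(r) = -r/4 (y(r) = -(r + r)/8 = -r/4)
I(f) = 8/f + f/33 (I(f) = -2*(-4/f) + f/33 = -(-8)/f + f*(1/33) = 8/f + f/33)
s = -78183156/55 (s = (390 + 4479)*((8/(-60) + (1/33)*(-60)) - 290) = 4869*((8*(-1/60) - 20/11) - 290) = 4869*((-2/15 - 20/11) - 290) = 4869*(-322/165 - 290) = 4869*(-48172/165) = -78183156/55 ≈ -1.4215e+6)
-s = -1*(-78183156/55) = 78183156/55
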